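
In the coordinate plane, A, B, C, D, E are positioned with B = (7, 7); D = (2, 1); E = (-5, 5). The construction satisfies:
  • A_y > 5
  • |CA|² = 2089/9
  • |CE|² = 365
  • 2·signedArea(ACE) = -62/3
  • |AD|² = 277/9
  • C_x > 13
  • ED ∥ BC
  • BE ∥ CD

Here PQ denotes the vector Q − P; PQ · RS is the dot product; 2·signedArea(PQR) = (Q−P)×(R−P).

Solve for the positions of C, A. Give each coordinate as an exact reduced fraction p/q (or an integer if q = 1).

A = (-1, 17/3)
C = (14, 3)

1. C_x = 14  [BE ∥ CD ∩ ED ∥ BC]
2. C_y = 3  [BE ∥ CD ∩ ED ∥ BC]
   → C = (14, 3)
3. A_x = -1  [line -2·x + -19·y + 317/3 = 0 ∩ |AD|² = 277/9]
4. A_y = 17/3  [line -2·x + -19·y + 317/3 = 0 ∩ |AD|² = 277/9]
   → A = (-1, 17/3)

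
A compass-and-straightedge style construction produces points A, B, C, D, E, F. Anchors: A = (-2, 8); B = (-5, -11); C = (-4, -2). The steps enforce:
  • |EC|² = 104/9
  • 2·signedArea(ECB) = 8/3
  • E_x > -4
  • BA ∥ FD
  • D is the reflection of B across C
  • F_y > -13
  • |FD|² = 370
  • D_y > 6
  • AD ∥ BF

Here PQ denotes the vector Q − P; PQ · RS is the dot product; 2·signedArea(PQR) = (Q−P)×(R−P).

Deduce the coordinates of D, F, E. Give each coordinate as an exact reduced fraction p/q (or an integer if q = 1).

D = (-3, 7)
E = (-10/3, 4/3)
F = (-6, -12)

1. D_x = -3  [D is the reflection of B across C]
2. D_y = 7  [D is the reflection of B across C]
   → D = (-3, 7)
3. F_x = -6  [BA ∥ FD ∩ AD ∥ BF]
4. F_y = -12  [BA ∥ FD ∩ AD ∥ BF]
   → F = (-6, -12)
5. E_x = -10/3  [line 9·x + -1·y + 94/3 = 0 ∩ |EC|² = 104/9]
6. E_y = 4/3  [line 9·x + -1·y + 94/3 = 0 ∩ |EC|² = 104/9]
   → E = (-10/3, 4/3)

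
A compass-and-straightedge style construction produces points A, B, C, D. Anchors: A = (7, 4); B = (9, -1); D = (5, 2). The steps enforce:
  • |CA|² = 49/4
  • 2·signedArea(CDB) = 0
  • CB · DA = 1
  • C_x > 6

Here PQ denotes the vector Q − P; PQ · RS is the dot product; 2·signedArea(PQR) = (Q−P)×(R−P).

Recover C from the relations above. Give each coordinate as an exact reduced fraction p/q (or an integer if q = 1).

1. C_x = 7  [2·signedArea(CDB) = 0 ∩ CB · DA = 1]
2. C_y = 1/2  [2·signedArea(CDB) = 0 ∩ CB · DA = 1]
   → C = (7, 1/2)

C = (7, 1/2)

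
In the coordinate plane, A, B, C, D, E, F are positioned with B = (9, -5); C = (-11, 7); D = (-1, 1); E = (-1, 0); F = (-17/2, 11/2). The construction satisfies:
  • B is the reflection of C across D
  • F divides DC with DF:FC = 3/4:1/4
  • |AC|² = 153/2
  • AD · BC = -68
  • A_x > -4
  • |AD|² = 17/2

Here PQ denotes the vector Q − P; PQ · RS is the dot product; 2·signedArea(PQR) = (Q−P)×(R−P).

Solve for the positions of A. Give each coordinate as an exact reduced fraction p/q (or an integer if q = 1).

A = (-7/2, 5/2)

1. A_x = -7/2  [line 20·x + -12·y + 100 = 0 ∩ |AD|² = 17/2]
2. A_y = 5/2  [line 20·x + -12·y + 100 = 0 ∩ |AD|² = 17/2]
   → A = (-7/2, 5/2)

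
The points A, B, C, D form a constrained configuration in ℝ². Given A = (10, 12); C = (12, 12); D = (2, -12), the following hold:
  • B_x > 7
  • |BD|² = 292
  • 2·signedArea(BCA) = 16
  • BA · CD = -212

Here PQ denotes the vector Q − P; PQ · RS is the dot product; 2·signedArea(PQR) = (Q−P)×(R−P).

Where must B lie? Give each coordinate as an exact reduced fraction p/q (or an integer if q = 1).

B = (8, 4)

1. B_x = 8  [2·signedArea(BCA) = 16 ∩ BA · CD = -212]
2. B_y = 4  [2·signedArea(BCA) = 16 ∩ BA · CD = -212]
   → B = (8, 4)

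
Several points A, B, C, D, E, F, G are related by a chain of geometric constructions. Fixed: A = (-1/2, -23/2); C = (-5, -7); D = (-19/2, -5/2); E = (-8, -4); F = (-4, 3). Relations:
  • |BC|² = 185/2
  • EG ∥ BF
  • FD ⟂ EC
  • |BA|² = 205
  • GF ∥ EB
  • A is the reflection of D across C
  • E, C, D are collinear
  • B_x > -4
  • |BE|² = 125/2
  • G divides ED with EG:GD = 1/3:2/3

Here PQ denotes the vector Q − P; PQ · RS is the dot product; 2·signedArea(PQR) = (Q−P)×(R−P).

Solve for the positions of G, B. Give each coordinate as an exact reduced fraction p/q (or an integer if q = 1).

B = (-7/2, 5/2)
G = (-17/2, -7/2)

1. G_x = -17/2  [G divides ED with EG:GD = 1/3:2/3]
2. G_y = -7/2  [G divides ED with EG:GD = 1/3:2/3]
   → G = (-17/2, -7/2)
3. B_x = -7/2  [EG ∥ BF ∩ GF ∥ EB]
4. B_y = 5/2  [EG ∥ BF ∩ GF ∥ EB]
   → B = (-7/2, 5/2)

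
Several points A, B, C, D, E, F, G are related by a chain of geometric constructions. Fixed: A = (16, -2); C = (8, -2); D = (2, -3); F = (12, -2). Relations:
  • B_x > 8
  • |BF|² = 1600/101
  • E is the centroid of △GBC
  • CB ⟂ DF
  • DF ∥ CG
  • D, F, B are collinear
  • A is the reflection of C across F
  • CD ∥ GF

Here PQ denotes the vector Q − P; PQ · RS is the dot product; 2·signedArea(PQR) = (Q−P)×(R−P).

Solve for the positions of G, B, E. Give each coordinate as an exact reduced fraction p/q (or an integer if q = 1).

1. G_x = 18  [CD ∥ GF ∩ DF ∥ CG]
2. G_y = -1  [CD ∥ GF ∩ DF ∥ CG]
   → G = (18, -1)
3. B_x = 812/101  [D, F, B are collinear ∩ CB ⟂ DF]
4. B_y = -242/101  [D, F, B are collinear ∩ CB ⟂ DF]
   → B = (812/101, -242/101)
5. E_x = 1146/101  [E is the centroid of △GBC]
6. E_y = -545/303  [E is the centroid of △GBC]
   → E = (1146/101, -545/303)

B = (812/101, -242/101)
E = (1146/101, -545/303)
G = (18, -1)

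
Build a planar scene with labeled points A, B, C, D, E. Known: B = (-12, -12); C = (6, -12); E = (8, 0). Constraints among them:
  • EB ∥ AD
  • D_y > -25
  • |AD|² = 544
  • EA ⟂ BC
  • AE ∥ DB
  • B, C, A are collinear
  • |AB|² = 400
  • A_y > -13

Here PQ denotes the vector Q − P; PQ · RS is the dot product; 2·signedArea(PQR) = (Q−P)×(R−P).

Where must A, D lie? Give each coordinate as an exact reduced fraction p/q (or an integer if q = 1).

A = (8, -12)
D = (-12, -24)

1. A_x = 8  [B, C, A are collinear ∩ EA ⟂ BC]
2. A_y = -12  [B, C, A are collinear ∩ EA ⟂ BC]
   → A = (8, -12)
3. D_x = -12  [AE ∥ DB ∩ EB ∥ AD]
4. D_y = -24  [AE ∥ DB ∩ EB ∥ AD]
   → D = (-12, -24)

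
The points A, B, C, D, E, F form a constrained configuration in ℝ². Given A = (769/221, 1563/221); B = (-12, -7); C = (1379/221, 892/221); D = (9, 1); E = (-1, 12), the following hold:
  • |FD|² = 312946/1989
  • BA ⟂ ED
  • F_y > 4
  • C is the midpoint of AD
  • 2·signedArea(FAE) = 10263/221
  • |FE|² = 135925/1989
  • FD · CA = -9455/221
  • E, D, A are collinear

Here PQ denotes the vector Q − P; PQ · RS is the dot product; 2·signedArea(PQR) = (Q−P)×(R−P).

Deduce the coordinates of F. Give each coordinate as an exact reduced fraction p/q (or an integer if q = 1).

1. F_x = -2104/663  [2·signedArea(FAE) = 10263/221 ∩ FD · CA = -9455/221]
2. F_y = 2668/663  [2·signedArea(FAE) = 10263/221 ∩ FD · CA = -9455/221]
   → F = (-2104/663, 2668/663)

F = (-2104/663, 2668/663)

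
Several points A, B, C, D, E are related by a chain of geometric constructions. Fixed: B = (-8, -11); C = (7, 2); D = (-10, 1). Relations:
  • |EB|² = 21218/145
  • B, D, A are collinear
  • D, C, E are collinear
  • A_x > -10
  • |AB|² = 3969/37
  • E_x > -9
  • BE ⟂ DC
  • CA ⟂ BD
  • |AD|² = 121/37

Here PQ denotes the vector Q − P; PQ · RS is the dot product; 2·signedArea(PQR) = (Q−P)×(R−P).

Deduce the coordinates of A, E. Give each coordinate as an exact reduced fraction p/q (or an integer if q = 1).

A = (-359/37, -29/37)
E = (-1263/145, 156/145)

1. A_x = -359/37  [B, D, A are collinear ∩ CA ⟂ BD]
2. A_y = -29/37  [B, D, A are collinear ∩ CA ⟂ BD]
   → A = (-359/37, -29/37)
3. E_x = -1263/145  [D, C, E are collinear ∩ BE ⟂ DC]
4. E_y = 156/145  [D, C, E are collinear ∩ BE ⟂ DC]
   → E = (-1263/145, 156/145)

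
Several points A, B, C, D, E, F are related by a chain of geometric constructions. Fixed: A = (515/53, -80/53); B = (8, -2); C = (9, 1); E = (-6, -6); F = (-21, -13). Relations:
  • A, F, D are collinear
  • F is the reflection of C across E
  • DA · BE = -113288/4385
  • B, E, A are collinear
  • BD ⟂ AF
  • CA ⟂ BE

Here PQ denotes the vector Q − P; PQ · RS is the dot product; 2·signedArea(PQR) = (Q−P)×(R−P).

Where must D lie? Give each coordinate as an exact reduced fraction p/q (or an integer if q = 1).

D = (1870811/232405, -495742/232405)

1. D_x = 1870811/232405  [A, F, D are collinear ∩ BD ⟂ AF]
2. D_y = -495742/232405  [A, F, D are collinear ∩ BD ⟂ AF]
   → D = (1870811/232405, -495742/232405)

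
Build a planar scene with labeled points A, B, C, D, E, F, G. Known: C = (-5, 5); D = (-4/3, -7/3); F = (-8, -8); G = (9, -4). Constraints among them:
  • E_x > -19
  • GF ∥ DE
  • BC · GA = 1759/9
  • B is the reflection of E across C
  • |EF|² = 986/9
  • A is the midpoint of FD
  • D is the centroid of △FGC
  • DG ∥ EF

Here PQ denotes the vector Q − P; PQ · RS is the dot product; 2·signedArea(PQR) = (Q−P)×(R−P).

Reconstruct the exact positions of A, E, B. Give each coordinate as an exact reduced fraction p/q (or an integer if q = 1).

1. A_x = -14/3  [A is the midpoint of FD]
2. A_y = -31/6  [A is the midpoint of FD]
   → A = (-14/3, -31/6)
3. E_x = -55/3  [DG ∥ EF ∩ GF ∥ DE]
4. E_y = -19/3  [DG ∥ EF ∩ GF ∥ DE]
   → E = (-55/3, -19/3)
5. B_x = 25/3  [B is the reflection of E across C]
6. B_y = 49/3  [B is the reflection of E across C]
   → B = (25/3, 49/3)

A = (-14/3, -31/6)
B = (25/3, 49/3)
E = (-55/3, -19/3)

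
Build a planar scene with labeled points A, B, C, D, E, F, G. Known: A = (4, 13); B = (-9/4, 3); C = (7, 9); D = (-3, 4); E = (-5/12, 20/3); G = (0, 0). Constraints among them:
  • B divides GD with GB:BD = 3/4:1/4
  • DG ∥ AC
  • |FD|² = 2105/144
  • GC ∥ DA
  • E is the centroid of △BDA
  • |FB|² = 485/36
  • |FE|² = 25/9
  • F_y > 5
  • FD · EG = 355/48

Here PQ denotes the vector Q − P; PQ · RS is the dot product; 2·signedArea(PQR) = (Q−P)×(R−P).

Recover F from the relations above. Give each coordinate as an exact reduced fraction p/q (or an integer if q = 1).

1. F_x = 7/12  [line -5/12·x + 20/3·y + -565/16 = 0 ∩ |FD|² = 2105/144]
2. F_y = 16/3  [line -5/12·x + 20/3·y + -565/16 = 0 ∩ |FD|² = 2105/144]
   → F = (7/12, 16/3)

F = (7/12, 16/3)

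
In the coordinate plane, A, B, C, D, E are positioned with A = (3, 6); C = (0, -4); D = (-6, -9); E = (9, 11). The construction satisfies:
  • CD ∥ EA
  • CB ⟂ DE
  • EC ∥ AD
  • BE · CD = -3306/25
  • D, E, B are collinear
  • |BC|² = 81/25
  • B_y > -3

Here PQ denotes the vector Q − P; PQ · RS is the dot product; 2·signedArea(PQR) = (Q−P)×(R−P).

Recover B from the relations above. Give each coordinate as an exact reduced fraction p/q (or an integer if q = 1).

1. B_x = -36/25  [D, E, B are collinear ∩ CB ⟂ DE]
2. B_y = -73/25  [D, E, B are collinear ∩ CB ⟂ DE]
   → B = (-36/25, -73/25)

B = (-36/25, -73/25)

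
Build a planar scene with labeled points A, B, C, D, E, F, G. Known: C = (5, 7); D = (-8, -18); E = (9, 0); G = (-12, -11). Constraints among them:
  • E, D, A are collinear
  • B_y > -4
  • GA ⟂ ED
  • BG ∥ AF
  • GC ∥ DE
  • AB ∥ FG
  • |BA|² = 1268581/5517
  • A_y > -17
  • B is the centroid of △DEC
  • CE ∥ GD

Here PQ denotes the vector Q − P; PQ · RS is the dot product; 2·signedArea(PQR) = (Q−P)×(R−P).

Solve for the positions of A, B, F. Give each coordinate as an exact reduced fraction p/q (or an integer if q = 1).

A = (-3918/613, -9990/613)
B = (2, -11/3)
F = (-12500/613, -43456/1839)

1. A_x = -3918/613  [E, D, A are collinear ∩ GA ⟂ ED]
2. A_y = -9990/613  [E, D, A are collinear ∩ GA ⟂ ED]
   → A = (-3918/613, -9990/613)
3. B_x = 2  [B is the centroid of △DEC]
4. B_y = -11/3  [B is the centroid of △DEC]
   → B = (2, -11/3)
5. F_x = -12500/613  [AB ∥ FG ∩ BG ∥ AF]
6. F_y = -43456/1839  [AB ∥ FG ∩ BG ∥ AF]
   → F = (-12500/613, -43456/1839)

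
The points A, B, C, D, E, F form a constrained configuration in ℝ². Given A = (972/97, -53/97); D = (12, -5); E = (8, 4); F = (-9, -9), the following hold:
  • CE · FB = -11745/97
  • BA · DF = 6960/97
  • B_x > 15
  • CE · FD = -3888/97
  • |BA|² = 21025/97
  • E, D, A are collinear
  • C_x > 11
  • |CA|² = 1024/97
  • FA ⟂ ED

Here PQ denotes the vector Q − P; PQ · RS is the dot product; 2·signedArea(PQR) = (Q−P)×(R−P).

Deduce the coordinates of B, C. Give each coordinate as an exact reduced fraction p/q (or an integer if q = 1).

B = (16, -14)
C = (1100/97, -341/97)

1. B_x = 16  [line 21·x + 4·y + -280 = 0 ∩ |BA|² = 21025/97]
2. B_y = -14  [line 21·x + 4·y + -280 = 0 ∩ |BA|² = 21025/97]
   → B = (16, -14)
3. C_x = 1100/97  [CE · FB = -11745/97 ∩ CE · FD = -3888/97]
4. C_y = -341/97  [CE · FB = -11745/97 ∩ CE · FD = -3888/97]
   → C = (1100/97, -341/97)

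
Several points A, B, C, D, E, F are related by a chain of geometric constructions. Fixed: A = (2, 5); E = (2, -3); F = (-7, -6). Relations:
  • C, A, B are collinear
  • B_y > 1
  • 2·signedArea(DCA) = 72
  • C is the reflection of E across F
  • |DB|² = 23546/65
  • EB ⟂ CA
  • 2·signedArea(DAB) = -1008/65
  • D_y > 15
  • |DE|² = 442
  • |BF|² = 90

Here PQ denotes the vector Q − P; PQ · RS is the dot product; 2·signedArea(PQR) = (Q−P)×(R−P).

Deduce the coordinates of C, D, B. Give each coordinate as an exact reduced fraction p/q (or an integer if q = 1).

B = (-122/65, 129/65)
C = (-16, -9)
D = (11, 16)

1. C_x = -16  [C is the reflection of E across F]
2. C_y = -9  [C is the reflection of E across F]
   → C = (-16, -9)
3. D_x = 11  [line -14·x + 18·y + -134 = 0 ∩ |DE|² = 442]
4. D_y = 16  [line -14·x + 18·y + -134 = 0 ∩ |DE|² = 442]
   → D = (11, 16)
5. B_x = -122/65  [2·signedArea(DAB) = -1008/65 ∩ C, A, B are collinear]
6. B_y = 129/65  [2·signedArea(DAB) = -1008/65 ∩ C, A, B are collinear]
   → B = (-122/65, 129/65)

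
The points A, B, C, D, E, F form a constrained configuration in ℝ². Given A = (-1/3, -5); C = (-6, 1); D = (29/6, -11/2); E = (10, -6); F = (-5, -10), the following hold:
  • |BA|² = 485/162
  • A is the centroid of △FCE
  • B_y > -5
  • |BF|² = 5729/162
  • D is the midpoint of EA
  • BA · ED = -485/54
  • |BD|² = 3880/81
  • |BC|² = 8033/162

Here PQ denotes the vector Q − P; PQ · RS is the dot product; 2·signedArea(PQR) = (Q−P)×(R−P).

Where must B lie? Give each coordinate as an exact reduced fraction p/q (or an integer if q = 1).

1. B_x = -37/18  [line 31/6·x + -1/2·y + 443/54 = 0 ∩ |BF|² = 5729/162]
2. B_y = -29/6  [line 31/6·x + -1/2·y + 443/54 = 0 ∩ |BF|² = 5729/162]
   → B = (-37/18, -29/6)

B = (-37/18, -29/6)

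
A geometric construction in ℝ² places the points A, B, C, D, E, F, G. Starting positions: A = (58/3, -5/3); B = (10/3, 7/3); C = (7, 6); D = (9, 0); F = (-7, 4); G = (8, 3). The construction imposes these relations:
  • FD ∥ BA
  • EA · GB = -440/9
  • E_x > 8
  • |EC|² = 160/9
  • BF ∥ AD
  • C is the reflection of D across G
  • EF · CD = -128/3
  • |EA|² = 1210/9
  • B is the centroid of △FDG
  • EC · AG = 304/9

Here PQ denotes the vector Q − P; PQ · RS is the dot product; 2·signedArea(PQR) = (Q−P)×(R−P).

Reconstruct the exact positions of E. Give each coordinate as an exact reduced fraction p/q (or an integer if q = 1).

E = (25/3, 2)

1. E_x = 25/3  [EC · AG = 304/9 ∩ EA · GB = -440/9]
2. E_y = 2  [EC · AG = 304/9 ∩ EA · GB = -440/9]
   → E = (25/3, 2)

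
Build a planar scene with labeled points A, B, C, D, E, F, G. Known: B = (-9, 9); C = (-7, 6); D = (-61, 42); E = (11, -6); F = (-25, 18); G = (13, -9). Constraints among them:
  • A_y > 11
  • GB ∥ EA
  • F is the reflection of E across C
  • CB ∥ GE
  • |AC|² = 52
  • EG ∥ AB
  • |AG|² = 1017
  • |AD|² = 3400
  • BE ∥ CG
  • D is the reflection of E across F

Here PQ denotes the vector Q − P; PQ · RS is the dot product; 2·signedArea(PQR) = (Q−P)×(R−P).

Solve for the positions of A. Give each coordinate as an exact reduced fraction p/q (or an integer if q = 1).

1. A_x = -11  [EG ∥ AB ∩ GB ∥ EA]
2. A_y = 12  [EG ∥ AB ∩ GB ∥ EA]
   → A = (-11, 12)

A = (-11, 12)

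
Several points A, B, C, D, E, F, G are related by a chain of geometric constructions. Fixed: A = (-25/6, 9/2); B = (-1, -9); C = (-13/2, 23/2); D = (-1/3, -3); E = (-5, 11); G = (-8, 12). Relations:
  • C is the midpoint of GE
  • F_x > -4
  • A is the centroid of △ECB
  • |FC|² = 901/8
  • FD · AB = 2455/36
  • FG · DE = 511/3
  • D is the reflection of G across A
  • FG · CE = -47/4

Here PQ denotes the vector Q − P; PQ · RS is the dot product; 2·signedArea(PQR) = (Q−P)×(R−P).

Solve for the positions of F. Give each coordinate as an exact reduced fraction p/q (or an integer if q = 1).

F = (-15/4, 5/4)

1. F_x = -15/4  [FG · CE = -47/4 ∩ FG · DE = 511/3]
2. F_y = 5/4  [FG · CE = -47/4 ∩ FG · DE = 511/3]
   → F = (-15/4, 5/4)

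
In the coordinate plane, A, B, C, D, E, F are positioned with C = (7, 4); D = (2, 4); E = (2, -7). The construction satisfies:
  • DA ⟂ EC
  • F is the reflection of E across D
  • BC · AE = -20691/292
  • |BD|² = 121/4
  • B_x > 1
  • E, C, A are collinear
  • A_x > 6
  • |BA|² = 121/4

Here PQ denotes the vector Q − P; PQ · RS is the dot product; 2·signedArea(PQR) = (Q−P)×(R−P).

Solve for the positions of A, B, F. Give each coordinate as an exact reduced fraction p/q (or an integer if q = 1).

A = (897/146, 309/146)
B = (2, -3/2)
F = (2, 15)

1. A_x = 897/146  [E, C, A are collinear ∩ DA ⟂ EC]
2. A_y = 309/146  [E, C, A are collinear ∩ DA ⟂ EC]
   → A = (897/146, 309/146)
3. B_x = 2  [line 605/146·x + 1331/146·y + 1573/292 = 0 ∩ |BD|² = 121/4]
4. B_y = -3/2  [line 605/146·x + 1331/146·y + 1573/292 = 0 ∩ |BD|² = 121/4]
   → B = (2, -3/2)
5. F_x = 2  [F is the reflection of E across D]
6. F_y = 15  [F is the reflection of E across D]
   → F = (2, 15)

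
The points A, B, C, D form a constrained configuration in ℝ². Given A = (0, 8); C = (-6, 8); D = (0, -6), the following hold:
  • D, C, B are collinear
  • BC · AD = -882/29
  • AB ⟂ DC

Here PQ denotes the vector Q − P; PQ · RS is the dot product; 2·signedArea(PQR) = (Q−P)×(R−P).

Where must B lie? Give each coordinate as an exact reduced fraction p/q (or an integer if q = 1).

1. B_x = -147/29  [D, C, B are collinear ∩ AB ⟂ DC]
2. B_y = 169/29  [D, C, B are collinear ∩ AB ⟂ DC]
   → B = (-147/29, 169/29)

B = (-147/29, 169/29)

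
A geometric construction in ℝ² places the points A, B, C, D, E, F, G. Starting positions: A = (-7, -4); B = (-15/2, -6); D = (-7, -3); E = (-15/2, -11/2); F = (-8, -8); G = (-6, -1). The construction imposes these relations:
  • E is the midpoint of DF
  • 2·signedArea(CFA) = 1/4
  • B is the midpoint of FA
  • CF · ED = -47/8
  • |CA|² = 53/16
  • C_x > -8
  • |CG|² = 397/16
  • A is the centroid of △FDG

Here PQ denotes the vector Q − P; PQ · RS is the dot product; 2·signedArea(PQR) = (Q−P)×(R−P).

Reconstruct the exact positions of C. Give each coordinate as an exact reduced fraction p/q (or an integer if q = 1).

1. C_x = -15/2  [2·signedArea(CFA) = 1/4 ∩ CF · ED = -47/8]
2. C_y = -23/4  [2·signedArea(CFA) = 1/4 ∩ CF · ED = -47/8]
   → C = (-15/2, -23/4)

C = (-15/2, -23/4)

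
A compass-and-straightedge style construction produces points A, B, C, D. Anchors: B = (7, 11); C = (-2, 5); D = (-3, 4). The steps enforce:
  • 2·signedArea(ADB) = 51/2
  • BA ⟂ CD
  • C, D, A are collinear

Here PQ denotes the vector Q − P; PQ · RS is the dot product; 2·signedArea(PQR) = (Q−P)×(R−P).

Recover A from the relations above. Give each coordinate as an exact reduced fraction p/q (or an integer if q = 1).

1. A_x = 11/2  [C, D, A are collinear ∩ BA ⟂ CD]
2. A_y = 25/2  [C, D, A are collinear ∩ BA ⟂ CD]
   → A = (11/2, 25/2)

A = (11/2, 25/2)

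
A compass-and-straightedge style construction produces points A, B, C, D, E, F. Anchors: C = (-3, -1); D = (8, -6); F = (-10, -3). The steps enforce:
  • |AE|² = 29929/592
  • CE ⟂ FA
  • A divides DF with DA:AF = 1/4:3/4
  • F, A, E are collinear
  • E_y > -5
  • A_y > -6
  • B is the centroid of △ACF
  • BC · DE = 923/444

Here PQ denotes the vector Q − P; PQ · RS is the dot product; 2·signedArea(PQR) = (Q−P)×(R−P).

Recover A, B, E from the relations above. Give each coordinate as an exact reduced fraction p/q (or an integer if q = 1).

1. A_x = 7/2  [A divides DF with DA:AF = 1/4:3/4]
2. A_y = -21/4  [A divides DF with DA:AF = 1/4:3/4]
   → A = (7/2, -21/4)
3. B_x = -19/6  [B is the centroid of △ACF]
4. B_y = -37/12  [B is the centroid of △ACF]
   → B = (-19/6, -37/12)
5. E_x = -130/37  [F, A, E are collinear ∩ CE ⟂ FA]
6. E_y = -151/37  [F, A, E are collinear ∩ CE ⟂ FA]
   → E = (-130/37, -151/37)

A = (7/2, -21/4)
B = (-19/6, -37/12)
E = (-130/37, -151/37)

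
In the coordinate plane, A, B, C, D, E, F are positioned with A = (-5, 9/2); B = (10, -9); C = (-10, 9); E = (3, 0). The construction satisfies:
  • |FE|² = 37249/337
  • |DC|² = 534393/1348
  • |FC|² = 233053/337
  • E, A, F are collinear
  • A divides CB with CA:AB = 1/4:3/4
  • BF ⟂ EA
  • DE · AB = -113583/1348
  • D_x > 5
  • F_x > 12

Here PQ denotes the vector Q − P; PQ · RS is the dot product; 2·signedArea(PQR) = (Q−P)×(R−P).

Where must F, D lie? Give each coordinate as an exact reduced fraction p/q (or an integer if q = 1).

D = (1928/337, -2169/674)
F = (4099/337, -1737/337)

1. F_x = 4099/337  [E, A, F are collinear ∩ BF ⟂ EA]
2. F_y = -1737/337  [E, A, F are collinear ∩ BF ⟂ EA]
   → F = (4099/337, -1737/337)
3. D_x = 1928/337  [line -15·x + 27/2·y + 174243/1348 = 0 ∩ |DC|² = 534393/1348]
4. D_y = -2169/674  [line -15·x + 27/2·y + 174243/1348 = 0 ∩ |DC|² = 534393/1348]
   → D = (1928/337, -2169/674)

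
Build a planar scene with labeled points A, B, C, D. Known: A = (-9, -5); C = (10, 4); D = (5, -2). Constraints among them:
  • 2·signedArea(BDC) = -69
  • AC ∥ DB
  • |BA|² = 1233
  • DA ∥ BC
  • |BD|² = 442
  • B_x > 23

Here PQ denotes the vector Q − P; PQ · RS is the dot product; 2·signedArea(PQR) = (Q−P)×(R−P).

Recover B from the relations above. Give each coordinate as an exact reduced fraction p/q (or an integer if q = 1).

B = (24, 7)

1. B_x = 24  [DA ∥ BC ∩ AC ∥ DB]
2. B_y = 7  [DA ∥ BC ∩ AC ∥ DB]
   → B = (24, 7)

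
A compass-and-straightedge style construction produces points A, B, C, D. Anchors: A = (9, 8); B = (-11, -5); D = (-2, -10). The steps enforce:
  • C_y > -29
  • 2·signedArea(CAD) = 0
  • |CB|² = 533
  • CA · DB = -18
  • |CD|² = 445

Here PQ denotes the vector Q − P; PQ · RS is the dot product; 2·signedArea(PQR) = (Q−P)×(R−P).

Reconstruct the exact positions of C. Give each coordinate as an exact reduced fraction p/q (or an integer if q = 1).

1. C_x = -13  [2·signedArea(CAD) = 0 ∩ CA · DB = -18]
2. C_y = -28  [2·signedArea(CAD) = 0 ∩ CA · DB = -18]
   → C = (-13, -28)

C = (-13, -28)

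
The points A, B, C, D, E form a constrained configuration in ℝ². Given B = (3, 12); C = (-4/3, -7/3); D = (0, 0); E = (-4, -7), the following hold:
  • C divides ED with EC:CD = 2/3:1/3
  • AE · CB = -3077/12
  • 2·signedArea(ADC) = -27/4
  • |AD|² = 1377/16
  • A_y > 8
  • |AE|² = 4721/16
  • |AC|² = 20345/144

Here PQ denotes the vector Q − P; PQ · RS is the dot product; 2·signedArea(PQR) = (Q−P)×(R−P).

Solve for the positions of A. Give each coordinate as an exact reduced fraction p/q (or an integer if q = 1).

A = (9/4, 9)

1. A_x = 9/4  [2·signedArea(ADC) = -27/4 ∩ AE · CB = -3077/12]
2. A_y = 9  [2·signedArea(ADC) = -27/4 ∩ AE · CB = -3077/12]
   → A = (9/4, 9)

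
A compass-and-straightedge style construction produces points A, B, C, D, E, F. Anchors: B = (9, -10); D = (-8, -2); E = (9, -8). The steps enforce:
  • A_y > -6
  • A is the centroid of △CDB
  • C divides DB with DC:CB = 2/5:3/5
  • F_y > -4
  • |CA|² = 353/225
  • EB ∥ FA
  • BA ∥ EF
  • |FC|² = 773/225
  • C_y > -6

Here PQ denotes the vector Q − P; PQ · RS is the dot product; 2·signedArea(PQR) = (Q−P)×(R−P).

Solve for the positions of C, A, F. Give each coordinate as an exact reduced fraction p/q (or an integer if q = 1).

A = (-1/15, -86/15)
C = (-6/5, -26/5)
F = (-1/15, -56/15)

1. C_x = -6/5  [C divides DB with DC:CB = 2/5:3/5]
2. C_y = -26/5  [C divides DB with DC:CB = 2/5:3/5]
   → C = (-6/5, -26/5)
3. A_x = -1/15  [A is the centroid of △CDB]
4. A_y = -86/15  [A is the centroid of △CDB]
   → A = (-1/15, -86/15)
5. F_x = -1/15  [EB ∥ FA ∩ BA ∥ EF]
6. F_y = -56/15  [EB ∥ FA ∩ BA ∥ EF]
   → F = (-1/15, -56/15)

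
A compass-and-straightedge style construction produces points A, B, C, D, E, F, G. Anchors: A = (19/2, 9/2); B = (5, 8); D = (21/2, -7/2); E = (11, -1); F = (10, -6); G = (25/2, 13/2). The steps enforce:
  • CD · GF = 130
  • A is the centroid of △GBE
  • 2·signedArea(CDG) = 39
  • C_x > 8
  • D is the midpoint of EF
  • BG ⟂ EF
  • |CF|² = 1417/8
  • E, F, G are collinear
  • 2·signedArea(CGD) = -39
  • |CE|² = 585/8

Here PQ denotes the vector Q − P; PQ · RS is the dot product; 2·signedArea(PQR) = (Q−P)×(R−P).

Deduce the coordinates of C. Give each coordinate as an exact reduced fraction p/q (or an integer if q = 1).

1. C_x = 35/4  [2·signedArea(CGD) = -39 ∩ CD · GF = 130]
2. C_y = 29/4  [2·signedArea(CGD) = -39 ∩ CD · GF = 130]
   → C = (35/4, 29/4)

C = (35/4, 29/4)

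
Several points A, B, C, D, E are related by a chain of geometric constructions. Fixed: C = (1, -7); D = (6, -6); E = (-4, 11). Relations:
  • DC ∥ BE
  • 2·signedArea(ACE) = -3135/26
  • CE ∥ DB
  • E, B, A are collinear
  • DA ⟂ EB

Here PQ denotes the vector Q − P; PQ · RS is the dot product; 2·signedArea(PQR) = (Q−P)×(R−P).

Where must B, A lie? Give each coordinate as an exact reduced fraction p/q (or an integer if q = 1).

A = (61/26, 319/26)
B = (1, 12)

1. B_x = 1  [DC ∥ BE ∩ CE ∥ DB]
2. B_y = 12  [DC ∥ BE ∩ CE ∥ DB]
   → B = (1, 12)
3. A_x = 61/26  [E, B, A are collinear ∩ DA ⟂ EB]
4. A_y = 319/26  [E, B, A are collinear ∩ DA ⟂ EB]
   → A = (61/26, 319/26)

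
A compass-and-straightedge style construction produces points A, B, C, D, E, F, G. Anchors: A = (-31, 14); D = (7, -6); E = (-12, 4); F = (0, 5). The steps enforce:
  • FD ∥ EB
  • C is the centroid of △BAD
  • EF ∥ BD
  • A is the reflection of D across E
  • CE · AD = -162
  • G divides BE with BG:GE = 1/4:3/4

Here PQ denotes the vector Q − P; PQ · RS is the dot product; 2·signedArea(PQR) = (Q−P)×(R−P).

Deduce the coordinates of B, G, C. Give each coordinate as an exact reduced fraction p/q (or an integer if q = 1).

1. B_x = -5  [EF ∥ BD ∩ FD ∥ EB]
2. B_y = -7  [EF ∥ BD ∩ FD ∥ EB]
   → B = (-5, -7)
3. G_x = -27/4  [G divides BE with BG:GE = 1/4:3/4]
4. G_y = -17/4  [G divides BE with BG:GE = 1/4:3/4]
   → G = (-27/4, -17/4)
5. C_x = -29/3  [C is the centroid of △BAD]
6. C_y = 1/3  [C is the centroid of △BAD]
   → C = (-29/3, 1/3)

B = (-5, -7)
C = (-29/3, 1/3)
G = (-27/4, -17/4)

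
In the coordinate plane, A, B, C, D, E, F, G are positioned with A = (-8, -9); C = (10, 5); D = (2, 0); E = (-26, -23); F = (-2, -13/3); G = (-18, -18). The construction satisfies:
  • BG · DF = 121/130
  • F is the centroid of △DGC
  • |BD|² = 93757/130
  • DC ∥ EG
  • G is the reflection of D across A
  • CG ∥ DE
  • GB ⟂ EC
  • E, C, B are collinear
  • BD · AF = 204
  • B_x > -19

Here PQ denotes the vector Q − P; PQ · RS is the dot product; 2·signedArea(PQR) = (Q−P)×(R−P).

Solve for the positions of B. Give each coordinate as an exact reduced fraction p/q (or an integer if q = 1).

B = (-2417/130, -2241/130)

1. B_x = -2417/130  [E, C, B are collinear ∩ GB ⟂ EC]
2. B_y = -2241/130  [E, C, B are collinear ∩ GB ⟂ EC]
   → B = (-2417/130, -2241/130)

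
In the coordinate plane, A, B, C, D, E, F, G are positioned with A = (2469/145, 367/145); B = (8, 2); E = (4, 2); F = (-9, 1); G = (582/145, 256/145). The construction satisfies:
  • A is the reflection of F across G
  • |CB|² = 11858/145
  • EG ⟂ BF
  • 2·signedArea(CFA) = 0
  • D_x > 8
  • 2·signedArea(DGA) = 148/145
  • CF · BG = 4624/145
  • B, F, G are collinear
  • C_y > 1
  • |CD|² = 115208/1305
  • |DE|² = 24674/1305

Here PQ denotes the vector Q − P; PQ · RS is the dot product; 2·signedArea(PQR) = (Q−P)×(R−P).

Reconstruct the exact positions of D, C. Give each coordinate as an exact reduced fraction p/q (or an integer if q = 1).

C = (-149/145, 213/145)
D = (3631/435, 913/435)

1. D_x = 3631/435  [line -111/145·x + 1887/145·y + -3034/145 = 0 ∩ |DE|² = 24674/1305]
2. D_y = 913/435  [line -111/145·x + 1887/145·y + -3034/145 = 0 ∩ |DE|² = 24674/1305]
   → D = (3631/435, 913/435)
3. C_x = -149/145  [2·signedArea(CFA) = 0 ∩ CF · BG = 4624/145]
4. C_y = 213/145  [2·signedArea(CFA) = 0 ∩ CF · BG = 4624/145]
   → C = (-149/145, 213/145)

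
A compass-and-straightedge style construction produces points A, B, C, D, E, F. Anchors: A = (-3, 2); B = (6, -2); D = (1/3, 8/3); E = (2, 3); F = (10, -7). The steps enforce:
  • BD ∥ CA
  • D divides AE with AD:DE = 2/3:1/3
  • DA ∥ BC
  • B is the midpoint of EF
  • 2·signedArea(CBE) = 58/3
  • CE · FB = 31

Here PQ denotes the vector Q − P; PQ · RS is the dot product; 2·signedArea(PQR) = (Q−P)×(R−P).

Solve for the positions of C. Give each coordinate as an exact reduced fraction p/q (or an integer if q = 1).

C = (8/3, -8/3)

1. C_x = 8/3  [BD ∥ CA ∩ DA ∥ BC]
2. C_y = -8/3  [BD ∥ CA ∩ DA ∥ BC]
   → C = (8/3, -8/3)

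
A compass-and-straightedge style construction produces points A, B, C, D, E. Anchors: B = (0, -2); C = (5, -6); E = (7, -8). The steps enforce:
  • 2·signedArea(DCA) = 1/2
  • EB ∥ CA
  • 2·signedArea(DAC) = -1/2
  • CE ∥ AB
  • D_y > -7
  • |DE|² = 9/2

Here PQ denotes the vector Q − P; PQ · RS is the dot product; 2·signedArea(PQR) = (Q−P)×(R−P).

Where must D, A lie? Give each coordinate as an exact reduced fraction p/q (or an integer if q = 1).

A = (-2, 0)
D = (11/2, -13/2)

1. A_x = -2  [CE ∥ AB ∩ EB ∥ CA]
2. A_y = 0  [CE ∥ AB ∩ EB ∥ CA]
   → A = (-2, 0)
3. D_x = 11/2  [line -6·x + -7·y + -25/2 = 0 ∩ |DE|² = 9/2]
4. D_y = -13/2  [line -6·x + -7·y + -25/2 = 0 ∩ |DE|² = 9/2]
   → D = (11/2, -13/2)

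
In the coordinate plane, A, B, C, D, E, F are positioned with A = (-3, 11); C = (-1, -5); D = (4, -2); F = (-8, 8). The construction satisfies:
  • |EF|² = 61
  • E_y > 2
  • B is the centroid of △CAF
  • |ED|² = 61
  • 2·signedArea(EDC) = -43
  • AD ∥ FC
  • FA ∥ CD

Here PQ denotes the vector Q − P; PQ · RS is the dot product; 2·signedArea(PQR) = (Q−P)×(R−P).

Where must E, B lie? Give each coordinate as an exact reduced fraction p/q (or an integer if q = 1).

B = (-4, 14/3)
E = (-2, 3)

1. E_x = -2  [line 3·x + -5·y + 21 = 0 ∩ |EF|² = 61]
2. E_y = 3  [line 3·x + -5·y + 21 = 0 ∩ |EF|² = 61]
   → E = (-2, 3)
3. B_x = -4  [B is the centroid of △CAF]
4. B_y = 14/3  [B is the centroid of △CAF]
   → B = (-4, 14/3)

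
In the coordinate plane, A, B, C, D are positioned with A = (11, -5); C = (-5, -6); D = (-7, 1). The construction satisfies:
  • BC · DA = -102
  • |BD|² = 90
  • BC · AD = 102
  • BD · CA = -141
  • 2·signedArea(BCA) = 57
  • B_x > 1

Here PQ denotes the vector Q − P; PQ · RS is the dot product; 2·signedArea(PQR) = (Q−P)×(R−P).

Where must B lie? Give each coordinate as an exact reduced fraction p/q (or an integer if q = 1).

1. B_x = 2  [BC · DA = -102 ∩ BD · CA = -141]
2. B_y = -2  [BC · DA = -102 ∩ BD · CA = -141]
   → B = (2, -2)

B = (2, -2)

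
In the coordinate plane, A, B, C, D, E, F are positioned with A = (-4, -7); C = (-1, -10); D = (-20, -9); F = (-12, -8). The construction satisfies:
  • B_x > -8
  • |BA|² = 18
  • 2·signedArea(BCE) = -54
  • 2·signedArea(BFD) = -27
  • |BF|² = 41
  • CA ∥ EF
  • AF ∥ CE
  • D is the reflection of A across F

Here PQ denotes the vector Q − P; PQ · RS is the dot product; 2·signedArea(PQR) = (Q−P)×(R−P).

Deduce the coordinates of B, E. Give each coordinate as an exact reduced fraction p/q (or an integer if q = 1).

1. B_x = -7  [line 1·x + -8·y + -25 = 0 ∩ |BF|² = 41]
2. B_y = -4  [line 1·x + -8·y + -25 = 0 ∩ |BF|² = 41]
   → B = (-7, -4)
3. E_x = -9  [2·signedArea(BCE) = -54 ∩ AF ∥ CE]
4. E_y = -11  [2·signedArea(BCE) = -54 ∩ AF ∥ CE]
   → E = (-9, -11)

B = (-7, -4)
E = (-9, -11)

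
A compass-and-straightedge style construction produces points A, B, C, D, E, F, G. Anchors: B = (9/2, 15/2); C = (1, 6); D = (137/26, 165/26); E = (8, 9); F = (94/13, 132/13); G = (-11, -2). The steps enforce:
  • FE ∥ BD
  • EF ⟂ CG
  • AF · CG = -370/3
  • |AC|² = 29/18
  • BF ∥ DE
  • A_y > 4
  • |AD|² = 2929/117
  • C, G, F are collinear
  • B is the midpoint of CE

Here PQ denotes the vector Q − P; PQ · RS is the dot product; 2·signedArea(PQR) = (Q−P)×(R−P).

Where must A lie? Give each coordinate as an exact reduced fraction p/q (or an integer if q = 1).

A = (1/2, 29/6)

1. A_x = 1/2  [line 12·x + 8·y + -134/3 = 0 ∩ |AD|² = 2929/117]
2. A_y = 29/6  [line 12·x + 8·y + -134/3 = 0 ∩ |AD|² = 2929/117]
   → A = (1/2, 29/6)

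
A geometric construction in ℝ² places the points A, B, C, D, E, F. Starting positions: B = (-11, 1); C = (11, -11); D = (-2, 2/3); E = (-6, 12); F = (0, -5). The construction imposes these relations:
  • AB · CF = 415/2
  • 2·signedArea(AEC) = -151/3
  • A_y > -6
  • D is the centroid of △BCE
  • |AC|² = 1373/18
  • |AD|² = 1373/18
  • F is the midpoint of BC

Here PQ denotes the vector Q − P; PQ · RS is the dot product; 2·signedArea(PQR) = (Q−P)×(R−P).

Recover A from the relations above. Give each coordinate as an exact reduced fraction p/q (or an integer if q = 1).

1. A_x = 9/2  [2·signedArea(AEC) = -151/3 ∩ AB · CF = 415/2]
2. A_y = -31/6  [2·signedArea(AEC) = -151/3 ∩ AB · CF = 415/2]
   → A = (9/2, -31/6)

A = (9/2, -31/6)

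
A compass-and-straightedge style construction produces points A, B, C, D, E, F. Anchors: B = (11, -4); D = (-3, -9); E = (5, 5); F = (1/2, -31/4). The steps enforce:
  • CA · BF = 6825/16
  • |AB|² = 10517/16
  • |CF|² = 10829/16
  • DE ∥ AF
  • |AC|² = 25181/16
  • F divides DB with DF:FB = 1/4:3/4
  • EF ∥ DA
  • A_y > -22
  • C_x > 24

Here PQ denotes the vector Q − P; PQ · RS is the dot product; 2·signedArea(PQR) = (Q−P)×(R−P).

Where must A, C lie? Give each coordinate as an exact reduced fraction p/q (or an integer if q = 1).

A = (-15/2, -87/4)
C = (25, 1)

1. A_x = -15/2  [DE ∥ AF ∩ EF ∥ DA]
2. A_y = -87/4  [DE ∥ AF ∩ EF ∥ DA]
   → A = (-15/2, -87/4)
3. C_x = 25  [line 21/2·x + 15/4·y + -1065/4 = 0 ∩ |CF|² = 10829/16]
4. C_y = 1  [line 21/2·x + 15/4·y + -1065/4 = 0 ∩ |CF|² = 10829/16]
   → C = (25, 1)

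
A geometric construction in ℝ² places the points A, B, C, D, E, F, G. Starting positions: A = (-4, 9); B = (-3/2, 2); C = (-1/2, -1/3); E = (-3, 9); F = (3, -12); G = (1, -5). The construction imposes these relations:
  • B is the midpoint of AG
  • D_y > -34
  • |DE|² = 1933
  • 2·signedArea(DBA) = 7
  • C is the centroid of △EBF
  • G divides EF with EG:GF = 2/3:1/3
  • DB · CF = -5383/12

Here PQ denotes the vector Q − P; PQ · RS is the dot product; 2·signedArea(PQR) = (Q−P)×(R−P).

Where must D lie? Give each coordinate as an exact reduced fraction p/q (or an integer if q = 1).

1. D_x = 10  [DB · CF = -5383/12 ∩ 2·signedArea(DBA) = 7]
2. D_y = -33  [DB · CF = -5383/12 ∩ 2·signedArea(DBA) = 7]
   → D = (10, -33)

D = (10, -33)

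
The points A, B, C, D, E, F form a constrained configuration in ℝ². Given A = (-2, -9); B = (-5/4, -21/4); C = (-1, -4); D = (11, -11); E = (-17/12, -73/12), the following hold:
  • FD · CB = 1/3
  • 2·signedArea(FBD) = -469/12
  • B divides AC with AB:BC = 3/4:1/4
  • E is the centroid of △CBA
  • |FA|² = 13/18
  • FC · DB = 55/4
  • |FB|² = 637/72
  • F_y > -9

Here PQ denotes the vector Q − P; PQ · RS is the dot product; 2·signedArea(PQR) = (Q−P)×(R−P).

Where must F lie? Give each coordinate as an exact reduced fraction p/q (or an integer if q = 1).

F = (-11/6, -49/6)

1. F_x = -11/6  [2·signedArea(FBD) = -469/12 ∩ FD · CB = 1/3]
2. F_y = -49/6  [2·signedArea(FBD) = -469/12 ∩ FD · CB = 1/3]
   → F = (-11/6, -49/6)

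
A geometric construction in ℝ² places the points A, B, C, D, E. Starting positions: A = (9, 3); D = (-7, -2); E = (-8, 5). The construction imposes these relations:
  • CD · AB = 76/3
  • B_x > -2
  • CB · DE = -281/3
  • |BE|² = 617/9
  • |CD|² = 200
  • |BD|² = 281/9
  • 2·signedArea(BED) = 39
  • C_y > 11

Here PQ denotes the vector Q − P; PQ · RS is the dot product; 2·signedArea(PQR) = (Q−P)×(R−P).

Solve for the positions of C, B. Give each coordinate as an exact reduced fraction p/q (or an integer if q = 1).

1. B_x = -5/3  [line 7·x + 1·y + 12 = 0 ∩ |BE|² = 617/9]
2. B_y = -1/3  [line 7·x + 1·y + 12 = 0 ∩ |BE|² = 617/9]
   → B = (-5/3, -1/3)
3. C_x = -9  [CD · AB = 76/3 ∩ CB · DE = -281/3]
4. C_y = 12  [CD · AB = 76/3 ∩ CB · DE = -281/3]
   → C = (-9, 12)

B = (-5/3, -1/3)
C = (-9, 12)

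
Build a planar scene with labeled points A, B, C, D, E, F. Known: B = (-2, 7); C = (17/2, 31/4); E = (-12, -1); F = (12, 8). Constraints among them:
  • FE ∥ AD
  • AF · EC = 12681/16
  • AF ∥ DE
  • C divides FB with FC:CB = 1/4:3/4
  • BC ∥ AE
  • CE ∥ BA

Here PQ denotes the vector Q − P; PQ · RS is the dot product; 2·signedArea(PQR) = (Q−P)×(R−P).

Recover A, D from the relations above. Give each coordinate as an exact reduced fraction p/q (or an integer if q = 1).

1. A_x = -45/2  [BC ∥ AE ∩ CE ∥ BA]
2. A_y = -7/4  [BC ∥ AE ∩ CE ∥ BA]
   → A = (-45/2, -7/4)
3. D_x = -93/2  [AF ∥ DE ∩ FE ∥ AD]
4. D_y = -43/4  [AF ∥ DE ∩ FE ∥ AD]
   → D = (-93/2, -43/4)

A = (-45/2, -7/4)
D = (-93/2, -43/4)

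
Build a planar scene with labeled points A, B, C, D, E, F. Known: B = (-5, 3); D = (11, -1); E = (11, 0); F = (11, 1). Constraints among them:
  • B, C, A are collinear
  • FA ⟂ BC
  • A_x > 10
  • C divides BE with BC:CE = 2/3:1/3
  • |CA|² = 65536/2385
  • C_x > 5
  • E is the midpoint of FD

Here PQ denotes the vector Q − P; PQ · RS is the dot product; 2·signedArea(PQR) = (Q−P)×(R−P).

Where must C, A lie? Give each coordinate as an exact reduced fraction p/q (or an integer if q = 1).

1. C_x = 17/3  [C divides BE with BC:CE = 2/3:1/3]
2. C_y = 1  [C divides BE with BC:CE = 2/3:1/3]
   → C = (17/3, 1)
3. A_x = 2867/265  [B, C, A are collinear ∩ FA ⟂ BC]
4. A_y = 9/265  [B, C, A are collinear ∩ FA ⟂ BC]
   → A = (2867/265, 9/265)

A = (2867/265, 9/265)
C = (17/3, 1)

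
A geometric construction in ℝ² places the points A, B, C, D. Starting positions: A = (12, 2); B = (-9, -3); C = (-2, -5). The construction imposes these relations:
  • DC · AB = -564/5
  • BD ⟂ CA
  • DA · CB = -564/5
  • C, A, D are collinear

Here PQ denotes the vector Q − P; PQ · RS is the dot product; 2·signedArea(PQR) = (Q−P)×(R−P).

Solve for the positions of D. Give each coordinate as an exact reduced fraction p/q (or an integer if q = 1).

1. D_x = -34/5  [C, A, D are collinear ∩ BD ⟂ CA]
2. D_y = -37/5  [C, A, D are collinear ∩ BD ⟂ CA]
   → D = (-34/5, -37/5)

D = (-34/5, -37/5)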